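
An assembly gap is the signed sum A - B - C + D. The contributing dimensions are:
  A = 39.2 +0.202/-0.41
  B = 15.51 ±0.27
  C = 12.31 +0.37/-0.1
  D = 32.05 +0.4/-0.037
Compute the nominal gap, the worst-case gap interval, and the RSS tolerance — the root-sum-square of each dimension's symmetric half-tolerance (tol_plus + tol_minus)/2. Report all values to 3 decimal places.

Stack each dimension's contribution:
  +A: nom +39.200 → Σnom=39.200; wc +0.202/-0.410 → slack +0.202/-0.410; half-tol=0.306, Σhalf²=0.093636
  -B: nom -15.510 → Σnom=23.690; wc +0.270/-0.270 → slack +0.472/-0.680; half-tol=0.270, Σhalf²=0.166536
  -C: nom -12.310 → Σnom=11.380; wc +0.100/-0.370 → slack +0.572/-1.050; half-tol=0.235, Σhalf²=0.221761
  +D: nom +32.050 → Σnom=43.430; wc +0.400/-0.037 → slack +0.972/-1.087; half-tol=0.218, Σhalf²=0.269503
Nominal = 43.430. Worst-case = [43.430 - 1.087, 43.430 + 0.972] = [42.343, 44.402]. RSS = √0.269503 = 0.519.

nominal=43.430 wc=[42.343,44.402] rss=0.519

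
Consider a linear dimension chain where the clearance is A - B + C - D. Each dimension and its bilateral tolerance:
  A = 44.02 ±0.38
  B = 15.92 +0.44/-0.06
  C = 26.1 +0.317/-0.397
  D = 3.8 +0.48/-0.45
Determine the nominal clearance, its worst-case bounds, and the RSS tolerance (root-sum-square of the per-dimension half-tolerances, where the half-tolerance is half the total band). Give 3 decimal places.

nominal=50.400 wc=[48.703,51.607] rss=0.742

Stack each dimension's contribution:
  +A: nom +44.020 → Σnom=44.020; wc +0.380/-0.380 → slack +0.380/-0.380; half-tol=0.380, Σhalf²=0.144400
  -B: nom -15.920 → Σnom=28.100; wc +0.060/-0.440 → slack +0.440/-0.820; half-tol=0.250, Σhalf²=0.206900
  +C: nom +26.100 → Σnom=54.200; wc +0.317/-0.397 → slack +0.757/-1.217; half-tol=0.357, Σhalf²=0.334349
  -D: nom -3.800 → Σnom=50.400; wc +0.450/-0.480 → slack +1.207/-1.697; half-tol=0.465, Σhalf²=0.550574
Nominal = 50.400. Worst-case = [50.400 - 1.697, 50.400 + 1.207] = [48.703, 51.607]. RSS = √0.550574 = 0.742.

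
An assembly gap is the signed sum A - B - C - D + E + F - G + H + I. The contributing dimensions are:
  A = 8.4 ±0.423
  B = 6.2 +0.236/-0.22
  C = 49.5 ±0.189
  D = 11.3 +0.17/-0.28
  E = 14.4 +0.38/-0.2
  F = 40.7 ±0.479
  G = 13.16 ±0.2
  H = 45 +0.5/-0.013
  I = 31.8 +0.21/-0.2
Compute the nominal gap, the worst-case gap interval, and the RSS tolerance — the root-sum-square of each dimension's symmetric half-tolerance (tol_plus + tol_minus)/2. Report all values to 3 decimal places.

Stack each dimension's contribution:
  +A: nom +8.400 → Σnom=8.400; wc +0.423/-0.423 → slack +0.423/-0.423; half-tol=0.423, Σhalf²=0.178929
  -B: nom -6.200 → Σnom=2.200; wc +0.220/-0.236 → slack +0.643/-0.659; half-tol=0.228, Σhalf²=0.230913
  -C: nom -49.500 → Σnom=-47.300; wc +0.189/-0.189 → slack +0.832/-0.848; half-tol=0.189, Σhalf²=0.266634
  -D: nom -11.300 → Σnom=-58.600; wc +0.280/-0.170 → slack +1.112/-1.018; half-tol=0.225, Σhalf²=0.317259
  +E: nom +14.400 → Σnom=-44.200; wc +0.380/-0.200 → slack +1.492/-1.218; half-tol=0.290, Σhalf²=0.401359
  +F: nom +40.700 → Σnom=-3.500; wc +0.479/-0.479 → slack +1.971/-1.697; half-tol=0.479, Σhalf²=0.630800
  -G: nom -13.160 → Σnom=-16.660; wc +0.200/-0.200 → slack +2.171/-1.897; half-tol=0.200, Σhalf²=0.670800
  +H: nom +45.000 → Σnom=28.340; wc +0.500/-0.013 → slack +2.671/-1.910; half-tol=0.257, Σhalf²=0.736592
  +I: nom +31.800 → Σnom=60.140; wc +0.210/-0.200 → slack +2.881/-2.110; half-tol=0.205, Σhalf²=0.778617
Nominal = 60.140. Worst-case = [60.140 - 2.110, 60.140 + 2.881] = [58.030, 63.021]. RSS = √0.778617 = 0.882.

nominal=60.140 wc=[58.030,63.021] rss=0.882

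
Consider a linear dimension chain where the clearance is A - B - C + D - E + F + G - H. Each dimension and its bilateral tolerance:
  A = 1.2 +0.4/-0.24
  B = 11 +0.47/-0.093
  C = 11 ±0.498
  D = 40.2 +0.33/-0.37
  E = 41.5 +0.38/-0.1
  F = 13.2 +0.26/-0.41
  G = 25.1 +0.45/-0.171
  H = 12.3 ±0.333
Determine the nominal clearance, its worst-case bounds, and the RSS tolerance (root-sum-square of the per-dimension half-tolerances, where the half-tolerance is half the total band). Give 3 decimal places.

Stack each dimension's contribution:
  +A: nom +1.200 → Σnom=1.200; wc +0.400/-0.240 → slack +0.400/-0.240; half-tol=0.320, Σhalf²=0.102400
  -B: nom -11.000 → Σnom=-9.800; wc +0.093/-0.470 → slack +0.493/-0.710; half-tol=0.281, Σhalf²=0.181642
  -C: nom -11.000 → Σnom=-20.800; wc +0.498/-0.498 → slack +0.991/-1.208; half-tol=0.498, Σhalf²=0.429646
  +D: nom +40.200 → Σnom=19.400; wc +0.330/-0.370 → slack +1.321/-1.578; half-tol=0.350, Σhalf²=0.552146
  -E: nom -41.500 → Σnom=-22.100; wc +0.100/-0.380 → slack +1.421/-1.958; half-tol=0.240, Σhalf²=0.609746
  +F: nom +13.200 → Σnom=-8.900; wc +0.260/-0.410 → slack +1.681/-2.368; half-tol=0.335, Σhalf²=0.721971
  +G: nom +25.100 → Σnom=16.200; wc +0.450/-0.171 → slack +2.131/-2.539; half-tol=0.310, Σhalf²=0.818381
  -H: nom -12.300 → Σnom=3.900; wc +0.333/-0.333 → slack +2.464/-2.872; half-tol=0.333, Σhalf²=0.929270
Nominal = 3.900. Worst-case = [3.900 - 2.872, 3.900 + 2.464] = [1.028, 6.364]. RSS = √0.929270 = 0.964.

nominal=3.900 wc=[1.028,6.364] rss=0.964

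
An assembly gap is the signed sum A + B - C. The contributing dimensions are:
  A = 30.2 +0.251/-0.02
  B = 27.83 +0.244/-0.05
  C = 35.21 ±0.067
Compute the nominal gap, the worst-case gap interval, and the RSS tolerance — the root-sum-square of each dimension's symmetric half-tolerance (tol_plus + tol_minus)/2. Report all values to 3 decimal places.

Stack each dimension's contribution:
  +A: nom +30.200 → Σnom=30.200; wc +0.251/-0.020 → slack +0.251/-0.020; half-tol=0.136, Σhalf²=0.018360
  +B: nom +27.830 → Σnom=58.030; wc +0.244/-0.050 → slack +0.495/-0.070; half-tol=0.147, Σhalf²=0.039969
  -C: nom -35.210 → Σnom=22.820; wc +0.067/-0.067 → slack +0.562/-0.137; half-tol=0.067, Σhalf²=0.044458
Nominal = 22.820. Worst-case = [22.820 - 0.137, 22.820 + 0.562] = [22.683, 23.382]. RSS = √0.044458 = 0.211.

nominal=22.820 wc=[22.683,23.382] rss=0.211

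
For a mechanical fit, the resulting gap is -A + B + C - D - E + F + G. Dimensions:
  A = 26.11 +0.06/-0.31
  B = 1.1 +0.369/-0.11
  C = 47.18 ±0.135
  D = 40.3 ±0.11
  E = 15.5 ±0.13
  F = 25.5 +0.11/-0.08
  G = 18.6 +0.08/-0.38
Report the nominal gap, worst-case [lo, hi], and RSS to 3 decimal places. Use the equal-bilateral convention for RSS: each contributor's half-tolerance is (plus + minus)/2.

nominal=10.470 wc=[9.465,11.714] rss=0.448

Stack each dimension's contribution:
  -A: nom -26.110 → Σnom=-26.110; wc +0.310/-0.060 → slack +0.310/-0.060; half-tol=0.185, Σhalf²=0.034225
  +B: nom +1.100 → Σnom=-25.010; wc +0.369/-0.110 → slack +0.679/-0.170; half-tol=0.239, Σhalf²=0.091585
  +C: nom +47.180 → Σnom=22.170; wc +0.135/-0.135 → slack +0.814/-0.305; half-tol=0.135, Σhalf²=0.109810
  -D: nom -40.300 → Σnom=-18.130; wc +0.110/-0.110 → slack +0.924/-0.415; half-tol=0.110, Σhalf²=0.121910
  -E: nom -15.500 → Σnom=-33.630; wc +0.130/-0.130 → slack +1.054/-0.545; half-tol=0.130, Σhalf²=0.138810
  +F: nom +25.500 → Σnom=-8.130; wc +0.110/-0.080 → slack +1.164/-0.625; half-tol=0.095, Σhalf²=0.147835
  +G: nom +18.600 → Σnom=10.470; wc +0.080/-0.380 → slack +1.244/-1.005; half-tol=0.230, Σhalf²=0.200735
Nominal = 10.470. Worst-case = [10.470 - 1.005, 10.470 + 1.244] = [9.465, 11.714]. RSS = √0.200735 = 0.448.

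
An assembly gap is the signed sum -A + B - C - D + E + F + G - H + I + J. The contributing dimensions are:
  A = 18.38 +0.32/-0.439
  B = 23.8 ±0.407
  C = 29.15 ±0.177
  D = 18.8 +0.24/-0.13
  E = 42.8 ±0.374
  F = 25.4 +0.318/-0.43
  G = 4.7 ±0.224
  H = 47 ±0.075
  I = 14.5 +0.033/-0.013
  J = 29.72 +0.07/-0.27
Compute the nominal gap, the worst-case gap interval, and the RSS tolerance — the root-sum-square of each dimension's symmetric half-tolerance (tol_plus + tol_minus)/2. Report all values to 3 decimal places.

Stack each dimension's contribution:
  -A: nom -18.380 → Σnom=-18.380; wc +0.439/-0.320 → slack +0.439/-0.320; half-tol=0.380, Σhalf²=0.144020
  +B: nom +23.800 → Σnom=5.420; wc +0.407/-0.407 → slack +0.846/-0.727; half-tol=0.407, Σhalf²=0.309669
  -C: nom -29.150 → Σnom=-23.730; wc +0.177/-0.177 → slack +1.023/-0.904; half-tol=0.177, Σhalf²=0.340998
  -D: nom -18.800 → Σnom=-42.530; wc +0.130/-0.240 → slack +1.153/-1.144; half-tol=0.185, Σhalf²=0.375223
  +E: nom +42.800 → Σnom=0.270; wc +0.374/-0.374 → slack +1.527/-1.518; half-tol=0.374, Σhalf²=0.515099
  +F: nom +25.400 → Σnom=25.670; wc +0.318/-0.430 → slack +1.845/-1.948; half-tol=0.374, Σhalf²=0.654975
  +G: nom +4.700 → Σnom=30.370; wc +0.224/-0.224 → slack +2.069/-2.172; half-tol=0.224, Σhalf²=0.705151
  -H: nom -47.000 → Σnom=-16.630; wc +0.075/-0.075 → slack +2.144/-2.247; half-tol=0.075, Σhalf²=0.710776
  +I: nom +14.500 → Σnom=-2.130; wc +0.033/-0.013 → slack +2.177/-2.260; half-tol=0.023, Σhalf²=0.711305
  +J: nom +29.720 → Σnom=27.590; wc +0.070/-0.270 → slack +2.247/-2.530; half-tol=0.170, Σhalf²=0.740205
Nominal = 27.590. Worst-case = [27.590 - 2.530, 27.590 + 2.247] = [25.060, 29.837]. RSS = √0.740205 = 0.860.

nominal=27.590 wc=[25.060,29.837] rss=0.860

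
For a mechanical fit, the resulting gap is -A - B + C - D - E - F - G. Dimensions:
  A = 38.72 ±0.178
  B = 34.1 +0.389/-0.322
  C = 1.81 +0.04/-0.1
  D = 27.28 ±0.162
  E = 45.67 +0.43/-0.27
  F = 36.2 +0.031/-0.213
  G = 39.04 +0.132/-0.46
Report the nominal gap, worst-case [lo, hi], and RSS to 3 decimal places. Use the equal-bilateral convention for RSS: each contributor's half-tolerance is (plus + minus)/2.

nominal=-219.200 wc=[-220.622,-217.555] rss=0.644

Stack each dimension's contribution:
  -A: nom -38.720 → Σnom=-38.720; wc +0.178/-0.178 → slack +0.178/-0.178; half-tol=0.178, Σhalf²=0.031684
  -B: nom -34.100 → Σnom=-72.820; wc +0.322/-0.389 → slack +0.500/-0.567; half-tol=0.356, Σhalf²=0.158064
  +C: nom +1.810 → Σnom=-71.010; wc +0.040/-0.100 → slack +0.540/-0.667; half-tol=0.070, Σhalf²=0.162964
  -D: nom -27.280 → Σnom=-98.290; wc +0.162/-0.162 → slack +0.702/-0.829; half-tol=0.162, Σhalf²=0.189208
  -E: nom -45.670 → Σnom=-143.960; wc +0.270/-0.430 → slack +0.972/-1.259; half-tol=0.350, Σhalf²=0.311708
  -F: nom -36.200 → Σnom=-180.160; wc +0.213/-0.031 → slack +1.185/-1.290; half-tol=0.122, Σhalf²=0.326592
  -G: nom -39.040 → Σnom=-219.200; wc +0.460/-0.132 → slack +1.645/-1.422; half-tol=0.296, Σhalf²=0.414208
Nominal = -219.200. Worst-case = [-219.200 - 1.422, -219.200 + 1.645] = [-220.622, -217.555]. RSS = √0.414208 = 0.644.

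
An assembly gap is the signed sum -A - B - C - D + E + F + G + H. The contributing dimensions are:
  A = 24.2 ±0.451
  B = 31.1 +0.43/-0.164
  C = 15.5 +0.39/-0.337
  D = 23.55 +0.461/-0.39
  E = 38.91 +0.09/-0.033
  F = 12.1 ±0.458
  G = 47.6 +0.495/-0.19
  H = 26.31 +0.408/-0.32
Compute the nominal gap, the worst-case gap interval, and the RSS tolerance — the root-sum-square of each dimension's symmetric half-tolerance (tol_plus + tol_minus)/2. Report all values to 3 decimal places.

Stack each dimension's contribution:
  -A: nom -24.200 → Σnom=-24.200; wc +0.451/-0.451 → slack +0.451/-0.451; half-tol=0.451, Σhalf²=0.203401
  -B: nom -31.100 → Σnom=-55.300; wc +0.164/-0.430 → slack +0.615/-0.881; half-tol=0.297, Σhalf²=0.291610
  -C: nom -15.500 → Σnom=-70.800; wc +0.337/-0.390 → slack +0.952/-1.271; half-tol=0.364, Σhalf²=0.423742
  -D: nom -23.550 → Σnom=-94.350; wc +0.390/-0.461 → slack +1.342/-1.732; half-tol=0.425, Σhalf²=0.604792
  +E: nom +38.910 → Σnom=-55.440; wc +0.090/-0.033 → slack +1.432/-1.765; half-tol=0.061, Σhalf²=0.608575
  +F: nom +12.100 → Σnom=-43.340; wc +0.458/-0.458 → slack +1.890/-2.223; half-tol=0.458, Σhalf²=0.818339
  +G: nom +47.600 → Σnom=4.260; wc +0.495/-0.190 → slack +2.385/-2.413; half-tol=0.343, Σhalf²=0.935645
  +H: nom +26.310 → Σnom=30.570; wc +0.408/-0.320 → slack +2.793/-2.733; half-tol=0.364, Σhalf²=1.068141
Nominal = 30.570. Worst-case = [30.570 - 2.733, 30.570 + 2.793] = [27.837, 33.363]. RSS = √1.068141 = 1.034.

nominal=30.570 wc=[27.837,33.363] rss=1.034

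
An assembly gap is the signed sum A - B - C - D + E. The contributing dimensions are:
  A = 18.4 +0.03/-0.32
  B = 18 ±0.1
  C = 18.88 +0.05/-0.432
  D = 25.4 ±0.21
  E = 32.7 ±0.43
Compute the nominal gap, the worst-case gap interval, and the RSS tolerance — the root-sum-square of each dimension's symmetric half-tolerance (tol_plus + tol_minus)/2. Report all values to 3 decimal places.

nominal=-11.180 wc=[-12.290,-9.978] rss=0.572

Stack each dimension's contribution:
  +A: nom +18.400 → Σnom=18.400; wc +0.030/-0.320 → slack +0.030/-0.320; half-tol=0.175, Σhalf²=0.030625
  -B: nom -18.000 → Σnom=0.400; wc +0.100/-0.100 → slack +0.130/-0.420; half-tol=0.100, Σhalf²=0.040625
  -C: nom -18.880 → Σnom=-18.480; wc +0.432/-0.050 → slack +0.562/-0.470; half-tol=0.241, Σhalf²=0.098706
  -D: nom -25.400 → Σnom=-43.880; wc +0.210/-0.210 → slack +0.772/-0.680; half-tol=0.210, Σhalf²=0.142806
  +E: nom +32.700 → Σnom=-11.180; wc +0.430/-0.430 → slack +1.202/-1.110; half-tol=0.430, Σhalf²=0.327706
Nominal = -11.180. Worst-case = [-11.180 - 1.110, -11.180 + 1.202] = [-12.290, -9.978]. RSS = √0.327706 = 0.572.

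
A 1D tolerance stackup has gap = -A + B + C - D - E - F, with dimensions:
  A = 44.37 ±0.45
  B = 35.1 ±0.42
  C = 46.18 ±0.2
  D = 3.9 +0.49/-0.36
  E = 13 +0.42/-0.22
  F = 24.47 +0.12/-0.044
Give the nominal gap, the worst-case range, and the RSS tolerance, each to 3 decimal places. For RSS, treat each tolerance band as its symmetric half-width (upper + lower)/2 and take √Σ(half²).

nominal=-4.460 wc=[-6.560,-2.766] rss=0.842

Stack each dimension's contribution:
  -A: nom -44.370 → Σnom=-44.370; wc +0.450/-0.450 → slack +0.450/-0.450; half-tol=0.450, Σhalf²=0.202500
  +B: nom +35.100 → Σnom=-9.270; wc +0.420/-0.420 → slack +0.870/-0.870; half-tol=0.420, Σhalf²=0.378900
  +C: nom +46.180 → Σnom=36.910; wc +0.200/-0.200 → slack +1.070/-1.070; half-tol=0.200, Σhalf²=0.418900
  -D: nom -3.900 → Σnom=33.010; wc +0.360/-0.490 → slack +1.430/-1.560; half-tol=0.425, Σhalf²=0.599525
  -E: nom -13.000 → Σnom=20.010; wc +0.220/-0.420 → slack +1.650/-1.980; half-tol=0.320, Σhalf²=0.701925
  -F: nom -24.470 → Σnom=-4.460; wc +0.044/-0.120 → slack +1.694/-2.100; half-tol=0.082, Σhalf²=0.708649
Nominal = -4.460. Worst-case = [-4.460 - 2.100, -4.460 + 1.694] = [-6.560, -2.766]. RSS = √0.708649 = 0.842.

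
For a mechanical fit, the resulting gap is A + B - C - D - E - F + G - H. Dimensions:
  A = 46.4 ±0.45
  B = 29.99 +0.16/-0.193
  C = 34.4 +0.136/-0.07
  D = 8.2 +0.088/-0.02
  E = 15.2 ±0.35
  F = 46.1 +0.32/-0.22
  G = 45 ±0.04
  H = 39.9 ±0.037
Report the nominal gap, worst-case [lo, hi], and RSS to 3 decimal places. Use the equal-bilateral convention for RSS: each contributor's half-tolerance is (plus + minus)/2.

Stack each dimension's contribution:
  +A: nom +46.400 → Σnom=46.400; wc +0.450/-0.450 → slack +0.450/-0.450; half-tol=0.450, Σhalf²=0.202500
  +B: nom +29.990 → Σnom=76.390; wc +0.160/-0.193 → slack +0.610/-0.643; half-tol=0.176, Σhalf²=0.233652
  -C: nom -34.400 → Σnom=41.990; wc +0.070/-0.136 → slack +0.680/-0.779; half-tol=0.103, Σhalf²=0.244261
  -D: nom -8.200 → Σnom=33.790; wc +0.020/-0.088 → slack +0.700/-0.867; half-tol=0.054, Σhalf²=0.247177
  -E: nom -15.200 → Σnom=18.590; wc +0.350/-0.350 → slack +1.050/-1.217; half-tol=0.350, Σhalf²=0.369677
  -F: nom -46.100 → Σnom=-27.510; wc +0.220/-0.320 → slack +1.270/-1.537; half-tol=0.270, Σhalf²=0.442577
  +G: nom +45.000 → Σnom=17.490; wc +0.040/-0.040 → slack +1.310/-1.577; half-tol=0.040, Σhalf²=0.444177
  -H: nom -39.900 → Σnom=-22.410; wc +0.037/-0.037 → slack +1.347/-1.614; half-tol=0.037, Σhalf²=0.445546
Nominal = -22.410. Worst-case = [-22.410 - 1.614, -22.410 + 1.347] = [-24.024, -21.063]. RSS = √0.445546 = 0.667.

nominal=-22.410 wc=[-24.024,-21.063] rss=0.667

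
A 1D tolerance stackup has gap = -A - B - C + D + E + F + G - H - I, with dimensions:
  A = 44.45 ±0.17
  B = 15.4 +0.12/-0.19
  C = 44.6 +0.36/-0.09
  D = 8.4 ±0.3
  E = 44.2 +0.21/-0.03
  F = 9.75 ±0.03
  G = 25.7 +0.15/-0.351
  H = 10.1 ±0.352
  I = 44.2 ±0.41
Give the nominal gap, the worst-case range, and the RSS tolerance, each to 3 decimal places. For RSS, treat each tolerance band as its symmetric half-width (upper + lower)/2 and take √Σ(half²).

nominal=-70.700 wc=[-72.823,-68.798] rss=0.751

Stack each dimension's contribution:
  -A: nom -44.450 → Σnom=-44.450; wc +0.170/-0.170 → slack +0.170/-0.170; half-tol=0.170, Σhalf²=0.028900
  -B: nom -15.400 → Σnom=-59.850; wc +0.190/-0.120 → slack +0.360/-0.290; half-tol=0.155, Σhalf²=0.052925
  -C: nom -44.600 → Σnom=-104.450; wc +0.090/-0.360 → slack +0.450/-0.650; half-tol=0.225, Σhalf²=0.103550
  +D: nom +8.400 → Σnom=-96.050; wc +0.300/-0.300 → slack +0.750/-0.950; half-tol=0.300, Σhalf²=0.193550
  +E: nom +44.200 → Σnom=-51.850; wc +0.210/-0.030 → slack +0.960/-0.980; half-tol=0.120, Σhalf²=0.207950
  +F: nom +9.750 → Σnom=-42.100; wc +0.030/-0.030 → slack +0.990/-1.010; half-tol=0.030, Σhalf²=0.208850
  +G: nom +25.700 → Σnom=-16.400; wc +0.150/-0.351 → slack +1.140/-1.361; half-tol=0.251, Σhalf²=0.271600
  -H: nom -10.100 → Σnom=-26.500; wc +0.352/-0.352 → slack +1.492/-1.713; half-tol=0.352, Σhalf²=0.395504
  -I: nom -44.200 → Σnom=-70.700; wc +0.410/-0.410 → slack +1.902/-2.123; half-tol=0.410, Σhalf²=0.563604
Nominal = -70.700. Worst-case = [-70.700 - 2.123, -70.700 + 1.902] = [-72.823, -68.798]. RSS = √0.563604 = 0.751.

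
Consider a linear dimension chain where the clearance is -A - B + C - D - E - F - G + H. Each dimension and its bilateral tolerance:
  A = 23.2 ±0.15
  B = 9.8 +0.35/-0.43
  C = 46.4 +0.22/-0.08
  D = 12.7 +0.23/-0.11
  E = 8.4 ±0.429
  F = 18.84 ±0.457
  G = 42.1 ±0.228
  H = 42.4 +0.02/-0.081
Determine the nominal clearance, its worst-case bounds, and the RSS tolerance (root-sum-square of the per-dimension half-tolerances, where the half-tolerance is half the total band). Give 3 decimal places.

nominal=-26.240 wc=[-28.245,-24.196] rss=0.821

Stack each dimension's contribution:
  -A: nom -23.200 → Σnom=-23.200; wc +0.150/-0.150 → slack +0.150/-0.150; half-tol=0.150, Σhalf²=0.022500
  -B: nom -9.800 → Σnom=-33.000; wc +0.430/-0.350 → slack +0.580/-0.500; half-tol=0.390, Σhalf²=0.174600
  +C: nom +46.400 → Σnom=13.400; wc +0.220/-0.080 → slack +0.800/-0.580; half-tol=0.150, Σhalf²=0.197100
  -D: nom -12.700 → Σnom=0.700; wc +0.110/-0.230 → slack +0.910/-0.810; half-tol=0.170, Σhalf²=0.226000
  -E: nom -8.400 → Σnom=-7.700; wc +0.429/-0.429 → slack +1.339/-1.239; half-tol=0.429, Σhalf²=0.410041
  -F: nom -18.840 → Σnom=-26.540; wc +0.457/-0.457 → slack +1.796/-1.696; half-tol=0.457, Σhalf²=0.618890
  -G: nom -42.100 → Σnom=-68.640; wc +0.228/-0.228 → slack +2.024/-1.924; half-tol=0.228, Σhalf²=0.670874
  +H: nom +42.400 → Σnom=-26.240; wc +0.020/-0.081 → slack +2.044/-2.005; half-tol=0.051, Σhalf²=0.673424
Nominal = -26.240. Worst-case = [-26.240 - 2.005, -26.240 + 2.044] = [-28.245, -24.196]. RSS = √0.673424 = 0.821.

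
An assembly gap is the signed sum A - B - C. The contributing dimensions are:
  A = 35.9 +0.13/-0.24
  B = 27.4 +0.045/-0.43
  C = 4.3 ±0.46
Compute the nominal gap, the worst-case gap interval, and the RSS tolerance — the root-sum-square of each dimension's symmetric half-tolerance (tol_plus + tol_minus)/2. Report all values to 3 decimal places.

nominal=4.200 wc=[3.455,5.220] rss=0.550

Stack each dimension's contribution:
  +A: nom +35.900 → Σnom=35.900; wc +0.130/-0.240 → slack +0.130/-0.240; half-tol=0.185, Σhalf²=0.034225
  -B: nom -27.400 → Σnom=8.500; wc +0.430/-0.045 → slack +0.560/-0.285; half-tol=0.237, Σhalf²=0.090631
  -C: nom -4.300 → Σnom=4.200; wc +0.460/-0.460 → slack +1.020/-0.745; half-tol=0.460, Σhalf²=0.302231
Nominal = 4.200. Worst-case = [4.200 - 0.745, 4.200 + 1.020] = [3.455, 5.220]. RSS = √0.302231 = 0.550.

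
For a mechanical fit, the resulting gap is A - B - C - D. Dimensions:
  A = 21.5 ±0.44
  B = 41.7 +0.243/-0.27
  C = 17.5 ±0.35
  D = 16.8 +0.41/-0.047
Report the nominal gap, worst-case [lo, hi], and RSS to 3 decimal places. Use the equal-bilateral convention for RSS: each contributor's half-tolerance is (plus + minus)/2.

nominal=-54.500 wc=[-55.943,-53.393] rss=0.659

Stack each dimension's contribution:
  +A: nom +21.500 → Σnom=21.500; wc +0.440/-0.440 → slack +0.440/-0.440; half-tol=0.440, Σhalf²=0.193600
  -B: nom -41.700 → Σnom=-20.200; wc +0.270/-0.243 → slack +0.710/-0.683; half-tol=0.257, Σhalf²=0.259392
  -C: nom -17.500 → Σnom=-37.700; wc +0.350/-0.350 → slack +1.060/-1.033; half-tol=0.350, Σhalf²=0.381892
  -D: nom -16.800 → Σnom=-54.500; wc +0.047/-0.410 → slack +1.107/-1.443; half-tol=0.228, Σhalf²=0.434105
Nominal = -54.500. Worst-case = [-54.500 - 1.443, -54.500 + 1.107] = [-55.943, -53.393]. RSS = √0.434105 = 0.659.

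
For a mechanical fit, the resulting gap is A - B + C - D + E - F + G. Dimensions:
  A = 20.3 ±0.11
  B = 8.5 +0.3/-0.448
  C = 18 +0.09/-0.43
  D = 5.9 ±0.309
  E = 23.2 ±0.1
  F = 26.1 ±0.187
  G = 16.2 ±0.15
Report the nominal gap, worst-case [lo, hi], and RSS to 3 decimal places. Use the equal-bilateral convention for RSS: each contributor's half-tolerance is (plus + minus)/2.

nominal=37.200 wc=[35.614,38.594] rss=0.618

Stack each dimension's contribution:
  +A: nom +20.300 → Σnom=20.300; wc +0.110/-0.110 → slack +0.110/-0.110; half-tol=0.110, Σhalf²=0.012100
  -B: nom -8.500 → Σnom=11.800; wc +0.448/-0.300 → slack +0.558/-0.410; half-tol=0.374, Σhalf²=0.151976
  +C: nom +18.000 → Σnom=29.800; wc +0.090/-0.430 → slack +0.648/-0.840; half-tol=0.260, Σhalf²=0.219576
  -D: nom -5.900 → Σnom=23.900; wc +0.309/-0.309 → slack +0.957/-1.149; half-tol=0.309, Σhalf²=0.315057
  +E: nom +23.200 → Σnom=47.100; wc +0.100/-0.100 → slack +1.057/-1.249; half-tol=0.100, Σhalf²=0.325057
  -F: nom -26.100 → Σnom=21.000; wc +0.187/-0.187 → slack +1.244/-1.436; half-tol=0.187, Σhalf²=0.360026
  +G: nom +16.200 → Σnom=37.200; wc +0.150/-0.150 → slack +1.394/-1.586; half-tol=0.150, Σhalf²=0.382526
Nominal = 37.200. Worst-case = [37.200 - 1.586, 37.200 + 1.394] = [35.614, 38.594]. RSS = √0.382526 = 0.618.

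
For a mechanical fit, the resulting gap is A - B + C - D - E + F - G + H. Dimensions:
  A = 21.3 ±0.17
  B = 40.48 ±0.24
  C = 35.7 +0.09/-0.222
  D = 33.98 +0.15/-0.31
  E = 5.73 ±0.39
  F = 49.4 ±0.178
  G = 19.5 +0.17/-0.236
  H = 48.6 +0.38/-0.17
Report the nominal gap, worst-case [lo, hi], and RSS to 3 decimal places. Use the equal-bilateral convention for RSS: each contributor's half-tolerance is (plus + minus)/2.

nominal=55.310 wc=[53.620,57.304] rss=0.681

Stack each dimension's contribution:
  +A: nom +21.300 → Σnom=21.300; wc +0.170/-0.170 → slack +0.170/-0.170; half-tol=0.170, Σhalf²=0.028900
  -B: nom -40.480 → Σnom=-19.180; wc +0.240/-0.240 → slack +0.410/-0.410; half-tol=0.240, Σhalf²=0.086500
  +C: nom +35.700 → Σnom=16.520; wc +0.090/-0.222 → slack +0.500/-0.632; half-tol=0.156, Σhalf²=0.110836
  -D: nom -33.980 → Σnom=-17.460; wc +0.310/-0.150 → slack +0.810/-0.782; half-tol=0.230, Σhalf²=0.163736
  -E: nom -5.730 → Σnom=-23.190; wc +0.390/-0.390 → slack +1.200/-1.172; half-tol=0.390, Σhalf²=0.315836
  +F: nom +49.400 → Σnom=26.210; wc +0.178/-0.178 → slack +1.378/-1.350; half-tol=0.178, Σhalf²=0.347520
  -G: nom -19.500 → Σnom=6.710; wc +0.236/-0.170 → slack +1.614/-1.520; half-tol=0.203, Σhalf²=0.388729
  +H: nom +48.600 → Σnom=55.310; wc +0.380/-0.170 → slack +1.994/-1.690; half-tol=0.275, Σhalf²=0.464354
Nominal = 55.310. Worst-case = [55.310 - 1.690, 55.310 + 1.994] = [53.620, 57.304]. RSS = √0.464354 = 0.681.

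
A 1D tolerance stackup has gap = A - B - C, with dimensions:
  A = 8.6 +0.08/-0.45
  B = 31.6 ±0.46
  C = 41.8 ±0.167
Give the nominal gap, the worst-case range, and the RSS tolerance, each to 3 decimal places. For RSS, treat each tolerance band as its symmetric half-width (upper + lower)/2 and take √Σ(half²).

nominal=-64.800 wc=[-65.877,-64.093] rss=0.557

Stack each dimension's contribution:
  +A: nom +8.600 → Σnom=8.600; wc +0.080/-0.450 → slack +0.080/-0.450; half-tol=0.265, Σhalf²=0.070225
  -B: nom -31.600 → Σnom=-23.000; wc +0.460/-0.460 → slack +0.540/-0.910; half-tol=0.460, Σhalf²=0.281825
  -C: nom -41.800 → Σnom=-64.800; wc +0.167/-0.167 → slack +0.707/-1.077; half-tol=0.167, Σhalf²=0.309714
Nominal = -64.800. Worst-case = [-64.800 - 1.077, -64.800 + 0.707] = [-65.877, -64.093]. RSS = √0.309714 = 0.557.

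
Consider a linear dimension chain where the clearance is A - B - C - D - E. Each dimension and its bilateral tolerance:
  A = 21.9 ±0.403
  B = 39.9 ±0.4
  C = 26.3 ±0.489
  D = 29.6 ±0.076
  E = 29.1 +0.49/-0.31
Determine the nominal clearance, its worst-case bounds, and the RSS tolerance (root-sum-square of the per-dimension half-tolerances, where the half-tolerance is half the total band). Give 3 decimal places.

Stack each dimension's contribution:
  +A: nom +21.900 → Σnom=21.900; wc +0.403/-0.403 → slack +0.403/-0.403; half-tol=0.403, Σhalf²=0.162409
  -B: nom -39.900 → Σnom=-18.000; wc +0.400/-0.400 → slack +0.803/-0.803; half-tol=0.400, Σhalf²=0.322409
  -C: nom -26.300 → Σnom=-44.300; wc +0.489/-0.489 → slack +1.292/-1.292; half-tol=0.489, Σhalf²=0.561530
  -D: nom -29.600 → Σnom=-73.900; wc +0.076/-0.076 → slack +1.368/-1.368; half-tol=0.076, Σhalf²=0.567306
  -E: nom -29.100 → Σnom=-103.000; wc +0.310/-0.490 → slack +1.678/-1.858; half-tol=0.400, Σhalf²=0.727306
Nominal = -103.000. Worst-case = [-103.000 - 1.858, -103.000 + 1.678] = [-104.858, -101.322]. RSS = √0.727306 = 0.853.

nominal=-103.000 wc=[-104.858,-101.322] rss=0.853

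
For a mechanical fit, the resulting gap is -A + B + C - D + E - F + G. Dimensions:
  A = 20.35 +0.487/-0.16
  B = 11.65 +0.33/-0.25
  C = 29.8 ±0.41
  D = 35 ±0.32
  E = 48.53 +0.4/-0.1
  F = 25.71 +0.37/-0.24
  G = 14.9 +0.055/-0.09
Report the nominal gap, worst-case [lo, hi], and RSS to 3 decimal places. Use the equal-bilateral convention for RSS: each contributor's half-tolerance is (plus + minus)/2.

nominal=23.820 wc=[21.793,25.735] rss=0.787

Stack each dimension's contribution:
  -A: nom -20.350 → Σnom=-20.350; wc +0.160/-0.487 → slack +0.160/-0.487; half-tol=0.324, Σhalf²=0.104652
  +B: nom +11.650 → Σnom=-8.700; wc +0.330/-0.250 → slack +0.490/-0.737; half-tol=0.290, Σhalf²=0.188752
  +C: nom +29.800 → Σnom=21.100; wc +0.410/-0.410 → slack +0.900/-1.147; half-tol=0.410, Σhalf²=0.356852
  -D: nom -35.000 → Σnom=-13.900; wc +0.320/-0.320 → slack +1.220/-1.467; half-tol=0.320, Σhalf²=0.459252
  +E: nom +48.530 → Σnom=34.630; wc +0.400/-0.100 → slack +1.620/-1.567; half-tol=0.250, Σhalf²=0.521752
  -F: nom -25.710 → Σnom=8.920; wc +0.240/-0.370 → slack +1.860/-1.937; half-tol=0.305, Σhalf²=0.614777
  +G: nom +14.900 → Σnom=23.820; wc +0.055/-0.090 → slack +1.915/-2.027; half-tol=0.072, Σhalf²=0.620034
Nominal = 23.820. Worst-case = [23.820 - 2.027, 23.820 + 1.915] = [21.793, 25.735]. RSS = √0.620034 = 0.787.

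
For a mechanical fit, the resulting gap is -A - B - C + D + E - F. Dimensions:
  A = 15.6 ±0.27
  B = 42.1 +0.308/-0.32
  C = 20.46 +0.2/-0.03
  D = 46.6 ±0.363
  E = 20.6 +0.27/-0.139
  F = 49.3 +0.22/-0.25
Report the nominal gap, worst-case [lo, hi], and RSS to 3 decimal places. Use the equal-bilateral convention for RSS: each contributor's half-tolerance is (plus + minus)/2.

Stack each dimension's contribution:
  -A: nom -15.600 → Σnom=-15.600; wc +0.270/-0.270 → slack +0.270/-0.270; half-tol=0.270, Σhalf²=0.072900
  -B: nom -42.100 → Σnom=-57.700; wc +0.320/-0.308 → slack +0.590/-0.578; half-tol=0.314, Σhalf²=0.171496
  -C: nom -20.460 → Σnom=-78.160; wc +0.030/-0.200 → slack +0.620/-0.778; half-tol=0.115, Σhalf²=0.184721
  +D: nom +46.600 → Σnom=-31.560; wc +0.363/-0.363 → slack +0.983/-1.141; half-tol=0.363, Σhalf²=0.316490
  +E: nom +20.600 → Σnom=-10.960; wc +0.270/-0.139 → slack +1.253/-1.280; half-tol=0.205, Σhalf²=0.358310
  -F: nom -49.300 → Σnom=-60.260; wc +0.250/-0.220 → slack +1.503/-1.500; half-tol=0.235, Σhalf²=0.413535
Nominal = -60.260. Worst-case = [-60.260 - 1.500, -60.260 + 1.503] = [-61.760, -58.757]. RSS = √0.413535 = 0.643.

nominal=-60.260 wc=[-61.760,-58.757] rss=0.643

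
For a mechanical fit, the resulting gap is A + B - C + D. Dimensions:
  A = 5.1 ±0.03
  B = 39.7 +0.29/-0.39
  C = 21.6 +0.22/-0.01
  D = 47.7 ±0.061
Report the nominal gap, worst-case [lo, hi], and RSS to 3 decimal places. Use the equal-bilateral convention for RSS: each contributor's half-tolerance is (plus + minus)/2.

Stack each dimension's contribution:
  +A: nom +5.100 → Σnom=5.100; wc +0.030/-0.030 → slack +0.030/-0.030; half-tol=0.030, Σhalf²=0.000900
  +B: nom +39.700 → Σnom=44.800; wc +0.290/-0.390 → slack +0.320/-0.420; half-tol=0.340, Σhalf²=0.116500
  -C: nom -21.600 → Σnom=23.200; wc +0.010/-0.220 → slack +0.330/-0.640; half-tol=0.115, Σhalf²=0.129725
  +D: nom +47.700 → Σnom=70.900; wc +0.061/-0.061 → slack +0.391/-0.701; half-tol=0.061, Σhalf²=0.133446
Nominal = 70.900. Worst-case = [70.900 - 0.701, 70.900 + 0.391] = [70.199, 71.291]. RSS = √0.133446 = 0.365.

nominal=70.900 wc=[70.199,71.291] rss=0.365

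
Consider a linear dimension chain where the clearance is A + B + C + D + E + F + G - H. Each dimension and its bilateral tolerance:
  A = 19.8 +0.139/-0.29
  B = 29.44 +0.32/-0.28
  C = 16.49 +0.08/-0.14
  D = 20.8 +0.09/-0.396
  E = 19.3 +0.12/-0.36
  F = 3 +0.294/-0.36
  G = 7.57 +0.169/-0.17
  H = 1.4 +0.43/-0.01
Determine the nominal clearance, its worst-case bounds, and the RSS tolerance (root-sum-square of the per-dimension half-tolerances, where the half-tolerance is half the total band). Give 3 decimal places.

Stack each dimension's contribution:
  +A: nom +19.800 → Σnom=19.800; wc +0.139/-0.290 → slack +0.139/-0.290; half-tol=0.214, Σhalf²=0.046010
  +B: nom +29.440 → Σnom=49.240; wc +0.320/-0.280 → slack +0.459/-0.570; half-tol=0.300, Σhalf²=0.136010
  +C: nom +16.490 → Σnom=65.730; wc +0.080/-0.140 → slack +0.539/-0.710; half-tol=0.110, Σhalf²=0.148110
  +D: nom +20.800 → Σnom=86.530; wc +0.090/-0.396 → slack +0.629/-1.106; half-tol=0.243, Σhalf²=0.207159
  +E: nom +19.300 → Σnom=105.830; wc +0.120/-0.360 → slack +0.749/-1.466; half-tol=0.240, Σhalf²=0.264759
  +F: nom +3.000 → Σnom=108.830; wc +0.294/-0.360 → slack +1.043/-1.826; half-tol=0.327, Σhalf²=0.371688
  +G: nom +7.570 → Σnom=116.400; wc +0.169/-0.170 → slack +1.212/-1.996; half-tol=0.170, Σhalf²=0.400418
  -H: nom -1.400 → Σnom=115.000; wc +0.010/-0.430 → slack +1.222/-2.426; half-tol=0.220, Σhalf²=0.448818
Nominal = 115.000. Worst-case = [115.000 - 2.426, 115.000 + 1.222] = [112.574, 116.222]. RSS = √0.448818 = 0.670.

nominal=115.000 wc=[112.574,116.222] rss=0.670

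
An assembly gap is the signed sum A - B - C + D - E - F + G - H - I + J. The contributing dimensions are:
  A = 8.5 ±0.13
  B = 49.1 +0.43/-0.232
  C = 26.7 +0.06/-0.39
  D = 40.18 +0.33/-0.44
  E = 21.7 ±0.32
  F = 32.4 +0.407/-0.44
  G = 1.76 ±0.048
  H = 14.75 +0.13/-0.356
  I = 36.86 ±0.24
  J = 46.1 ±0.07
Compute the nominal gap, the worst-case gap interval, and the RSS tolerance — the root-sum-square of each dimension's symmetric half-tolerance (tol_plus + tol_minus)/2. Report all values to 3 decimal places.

Stack each dimension's contribution:
  +A: nom +8.500 → Σnom=8.500; wc +0.130/-0.130 → slack +0.130/-0.130; half-tol=0.130, Σhalf²=0.016900
  -B: nom -49.100 → Σnom=-40.600; wc +0.232/-0.430 → slack +0.362/-0.560; half-tol=0.331, Σhalf²=0.126461
  -C: nom -26.700 → Σnom=-67.300; wc +0.390/-0.060 → slack +0.752/-0.620; half-tol=0.225, Σhalf²=0.177086
  +D: nom +40.180 → Σnom=-27.120; wc +0.330/-0.440 → slack +1.082/-1.060; half-tol=0.385, Σhalf²=0.325311
  -E: nom -21.700 → Σnom=-48.820; wc +0.320/-0.320 → slack +1.402/-1.380; half-tol=0.320, Σhalf²=0.427711
  -F: nom -32.400 → Σnom=-81.220; wc +0.440/-0.407 → slack +1.842/-1.787; half-tol=0.423, Σhalf²=0.607063
  +G: nom +1.760 → Σnom=-79.460; wc +0.048/-0.048 → slack +1.890/-1.835; half-tol=0.048, Σhalf²=0.609367
  -H: nom -14.750 → Σnom=-94.210; wc +0.356/-0.130 → slack +2.246/-1.965; half-tol=0.243, Σhalf²=0.668416
  -I: nom -36.860 → Σnom=-131.070; wc +0.240/-0.240 → slack +2.486/-2.205; half-tol=0.240, Σhalf²=0.726016
  +J: nom +46.100 → Σnom=-84.970; wc +0.070/-0.070 → slack +2.556/-2.275; half-tol=0.070, Σhalf²=0.730916
Nominal = -84.970. Worst-case = [-84.970 - 2.275, -84.970 + 2.556] = [-87.245, -82.414]. RSS = √0.730916 = 0.855.

nominal=-84.970 wc=[-87.245,-82.414] rss=0.855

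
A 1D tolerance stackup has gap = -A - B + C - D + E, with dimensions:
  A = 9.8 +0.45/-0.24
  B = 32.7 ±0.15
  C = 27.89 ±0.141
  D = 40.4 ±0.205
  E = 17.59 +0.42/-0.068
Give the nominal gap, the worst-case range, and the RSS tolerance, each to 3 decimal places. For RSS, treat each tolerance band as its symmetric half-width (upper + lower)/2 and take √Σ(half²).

nominal=-37.420 wc=[-38.434,-36.264] rss=0.513

Stack each dimension's contribution:
  -A: nom -9.800 → Σnom=-9.800; wc +0.240/-0.450 → slack +0.240/-0.450; half-tol=0.345, Σhalf²=0.119025
  -B: nom -32.700 → Σnom=-42.500; wc +0.150/-0.150 → slack +0.390/-0.600; half-tol=0.150, Σhalf²=0.141525
  +C: nom +27.890 → Σnom=-14.610; wc +0.141/-0.141 → slack +0.531/-0.741; half-tol=0.141, Σhalf²=0.161406
  -D: nom -40.400 → Σnom=-55.010; wc +0.205/-0.205 → slack +0.736/-0.946; half-tol=0.205, Σhalf²=0.203431
  +E: nom +17.590 → Σnom=-37.420; wc +0.420/-0.068 → slack +1.156/-1.014; half-tol=0.244, Σhalf²=0.262967
Nominal = -37.420. Worst-case = [-37.420 - 1.014, -37.420 + 1.156] = [-38.434, -36.264]. RSS = √0.262967 = 0.513.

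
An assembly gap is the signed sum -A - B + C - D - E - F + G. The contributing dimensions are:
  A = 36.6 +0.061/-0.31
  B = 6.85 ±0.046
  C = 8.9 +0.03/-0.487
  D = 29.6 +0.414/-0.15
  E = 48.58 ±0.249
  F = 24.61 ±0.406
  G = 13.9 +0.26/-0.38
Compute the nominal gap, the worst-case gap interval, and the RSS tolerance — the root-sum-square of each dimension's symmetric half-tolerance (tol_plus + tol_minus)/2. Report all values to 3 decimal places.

nominal=-123.440 wc=[-125.483,-121.989] rss=0.716

Stack each dimension's contribution:
  -A: nom -36.600 → Σnom=-36.600; wc +0.310/-0.061 → slack +0.310/-0.061; half-tol=0.185, Σhalf²=0.034410
  -B: nom -6.850 → Σnom=-43.450; wc +0.046/-0.046 → slack +0.356/-0.107; half-tol=0.046, Σhalf²=0.036526
  +C: nom +8.900 → Σnom=-34.550; wc +0.030/-0.487 → slack +0.386/-0.594; half-tol=0.259, Σhalf²=0.103348
  -D: nom -29.600 → Σnom=-64.150; wc +0.150/-0.414 → slack +0.536/-1.008; half-tol=0.282, Σhalf²=0.182872
  -E: nom -48.580 → Σnom=-112.730; wc +0.249/-0.249 → slack +0.785/-1.257; half-tol=0.249, Σhalf²=0.244873
  -F: nom -24.610 → Σnom=-137.340; wc +0.406/-0.406 → slack +1.191/-1.663; half-tol=0.406, Σhalf²=0.409710
  +G: nom +13.900 → Σnom=-123.440; wc +0.260/-0.380 → slack +1.451/-2.043; half-tol=0.320, Σhalf²=0.512109
Nominal = -123.440. Worst-case = [-123.440 - 2.043, -123.440 + 1.451] = [-125.483, -121.989]. RSS = √0.512109 = 0.716.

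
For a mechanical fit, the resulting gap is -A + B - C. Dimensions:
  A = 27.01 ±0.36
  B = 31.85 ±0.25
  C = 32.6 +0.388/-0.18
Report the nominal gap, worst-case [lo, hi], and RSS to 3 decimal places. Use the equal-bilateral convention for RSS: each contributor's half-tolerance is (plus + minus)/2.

Stack each dimension's contribution:
  -A: nom -27.010 → Σnom=-27.010; wc +0.360/-0.360 → slack +0.360/-0.360; half-tol=0.360, Σhalf²=0.129600
  +B: nom +31.850 → Σnom=4.840; wc +0.250/-0.250 → slack +0.610/-0.610; half-tol=0.250, Σhalf²=0.192100
  -C: nom -32.600 → Σnom=-27.760; wc +0.180/-0.388 → slack +0.790/-0.998; half-tol=0.284, Σhalf²=0.272756
Nominal = -27.760. Worst-case = [-27.760 - 0.998, -27.760 + 0.790] = [-28.758, -26.970]. RSS = √0.272756 = 0.522.

nominal=-27.760 wc=[-28.758,-26.970] rss=0.522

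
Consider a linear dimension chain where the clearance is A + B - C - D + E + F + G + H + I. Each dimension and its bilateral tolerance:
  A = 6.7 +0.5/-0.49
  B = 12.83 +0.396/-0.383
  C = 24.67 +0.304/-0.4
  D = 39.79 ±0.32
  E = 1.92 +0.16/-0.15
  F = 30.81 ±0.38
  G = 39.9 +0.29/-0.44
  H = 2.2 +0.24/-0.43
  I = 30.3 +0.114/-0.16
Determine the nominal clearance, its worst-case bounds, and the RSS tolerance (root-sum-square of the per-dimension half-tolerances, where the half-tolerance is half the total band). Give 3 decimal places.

nominal=60.200 wc=[57.143,63.000] rss=1.027

Stack each dimension's contribution:
  +A: nom +6.700 → Σnom=6.700; wc +0.500/-0.490 → slack +0.500/-0.490; half-tol=0.495, Σhalf²=0.245025
  +B: nom +12.830 → Σnom=19.530; wc +0.396/-0.383 → slack +0.896/-0.873; half-tol=0.390, Σhalf²=0.396735
  -C: nom -24.670 → Σnom=-5.140; wc +0.400/-0.304 → slack +1.296/-1.177; half-tol=0.352, Σhalf²=0.520639
  -D: nom -39.790 → Σnom=-44.930; wc +0.320/-0.320 → slack +1.616/-1.497; half-tol=0.320, Σhalf²=0.623039
  +E: nom +1.920 → Σnom=-43.010; wc +0.160/-0.150 → slack +1.776/-1.647; half-tol=0.155, Σhalf²=0.647064
  +F: nom +30.810 → Σnom=-12.200; wc +0.380/-0.380 → slack +2.156/-2.027; half-tol=0.380, Σhalf²=0.791464
  +G: nom +39.900 → Σnom=27.700; wc +0.290/-0.440 → slack +2.446/-2.467; half-tol=0.365, Σhalf²=0.924689
  +H: nom +2.200 → Σnom=29.900; wc +0.240/-0.430 → slack +2.686/-2.897; half-tol=0.335, Σhalf²=1.036914
  +I: nom +30.300 → Σnom=60.200; wc +0.114/-0.160 → slack +2.800/-3.057; half-tol=0.137, Σhalf²=1.055683
Nominal = 60.200. Worst-case = [60.200 - 3.057, 60.200 + 2.800] = [57.143, 63.000]. RSS = √1.055683 = 1.027.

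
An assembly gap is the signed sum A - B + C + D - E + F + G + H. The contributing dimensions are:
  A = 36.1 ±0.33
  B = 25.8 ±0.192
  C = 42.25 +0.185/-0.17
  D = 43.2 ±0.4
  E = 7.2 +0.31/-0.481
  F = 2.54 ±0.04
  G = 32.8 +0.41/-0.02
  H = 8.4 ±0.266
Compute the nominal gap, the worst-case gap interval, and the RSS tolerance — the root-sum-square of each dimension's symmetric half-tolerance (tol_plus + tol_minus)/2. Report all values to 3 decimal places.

nominal=132.290 wc=[130.562,134.594] rss=0.782

Stack each dimension's contribution:
  +A: nom +36.100 → Σnom=36.100; wc +0.330/-0.330 → slack +0.330/-0.330; half-tol=0.330, Σhalf²=0.108900
  -B: nom -25.800 → Σnom=10.300; wc +0.192/-0.192 → slack +0.522/-0.522; half-tol=0.192, Σhalf²=0.145764
  +C: nom +42.250 → Σnom=52.550; wc +0.185/-0.170 → slack +0.707/-0.692; half-tol=0.177, Σhalf²=0.177270
  +D: nom +43.200 → Σnom=95.750; wc +0.400/-0.400 → slack +1.107/-1.092; half-tol=0.400, Σhalf²=0.337270
  -E: nom -7.200 → Σnom=88.550; wc +0.481/-0.310 → slack +1.588/-1.402; half-tol=0.395, Σhalf²=0.493691
  +F: nom +2.540 → Σnom=91.090; wc +0.040/-0.040 → slack +1.628/-1.442; half-tol=0.040, Σhalf²=0.495291
  +G: nom +32.800 → Σnom=123.890; wc +0.410/-0.020 → slack +2.038/-1.462; half-tol=0.215, Σhalf²=0.541516
  +H: nom +8.400 → Σnom=132.290; wc +0.266/-0.266 → slack +2.304/-1.728; half-tol=0.266, Σhalf²=0.612272
Nominal = 132.290. Worst-case = [132.290 - 1.728, 132.290 + 2.304] = [130.562, 134.594]. RSS = √0.612272 = 0.782.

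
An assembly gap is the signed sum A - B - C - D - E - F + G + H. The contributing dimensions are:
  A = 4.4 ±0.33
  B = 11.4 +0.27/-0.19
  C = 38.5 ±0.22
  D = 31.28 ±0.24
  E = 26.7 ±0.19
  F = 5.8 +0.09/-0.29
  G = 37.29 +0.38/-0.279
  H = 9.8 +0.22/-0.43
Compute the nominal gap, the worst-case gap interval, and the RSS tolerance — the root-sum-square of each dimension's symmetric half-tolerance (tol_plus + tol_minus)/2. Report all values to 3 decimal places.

nominal=-62.190 wc=[-64.239,-60.130] rss=0.744

Stack each dimension's contribution:
  +A: nom +4.400 → Σnom=4.400; wc +0.330/-0.330 → slack +0.330/-0.330; half-tol=0.330, Σhalf²=0.108900
  -B: nom -11.400 → Σnom=-7.000; wc +0.190/-0.270 → slack +0.520/-0.600; half-tol=0.230, Σhalf²=0.161800
  -C: nom -38.500 → Σnom=-45.500; wc +0.220/-0.220 → slack +0.740/-0.820; half-tol=0.220, Σhalf²=0.210200
  -D: nom -31.280 → Σnom=-76.780; wc +0.240/-0.240 → slack +0.980/-1.060; half-tol=0.240, Σhalf²=0.267800
  -E: nom -26.700 → Σnom=-103.480; wc +0.190/-0.190 → slack +1.170/-1.250; half-tol=0.190, Σhalf²=0.303900
  -F: nom -5.800 → Σnom=-109.280; wc +0.290/-0.090 → slack +1.460/-1.340; half-tol=0.190, Σhalf²=0.340000
  +G: nom +37.290 → Σnom=-71.990; wc +0.380/-0.279 → slack +1.840/-1.619; half-tol=0.330, Σhalf²=0.448570
  +H: nom +9.800 → Σnom=-62.190; wc +0.220/-0.430 → slack +2.060/-2.049; half-tol=0.325, Σhalf²=0.554195
Nominal = -62.190. Worst-case = [-62.190 - 2.049, -62.190 + 2.060] = [-64.239, -60.130]. RSS = √0.554195 = 0.744.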